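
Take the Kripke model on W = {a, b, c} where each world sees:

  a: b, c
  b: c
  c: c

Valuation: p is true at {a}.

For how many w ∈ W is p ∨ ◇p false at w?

a: p is T, ◇p is F. ✓
b: p is F, ◇p is F. ✗
c: p is F, ◇p is F. ✗
Satisfying worlds: {a}.
So p ∨ ◇p fails at the other 2 worlds.

2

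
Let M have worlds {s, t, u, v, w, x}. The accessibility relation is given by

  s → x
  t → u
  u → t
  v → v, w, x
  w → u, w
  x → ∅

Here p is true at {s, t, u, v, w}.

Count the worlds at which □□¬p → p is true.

s: □□¬p is T, p is T. ✓
t: □□¬p is F, p is T. ✓
u: □□¬p is F, p is T. ✓
v: □□¬p is F, p is T. ✓
w: □□¬p is F, p is T. ✓
x: □□¬p is T, p is F. ✗
Satisfying worlds: {s, t, u, v, w}.

5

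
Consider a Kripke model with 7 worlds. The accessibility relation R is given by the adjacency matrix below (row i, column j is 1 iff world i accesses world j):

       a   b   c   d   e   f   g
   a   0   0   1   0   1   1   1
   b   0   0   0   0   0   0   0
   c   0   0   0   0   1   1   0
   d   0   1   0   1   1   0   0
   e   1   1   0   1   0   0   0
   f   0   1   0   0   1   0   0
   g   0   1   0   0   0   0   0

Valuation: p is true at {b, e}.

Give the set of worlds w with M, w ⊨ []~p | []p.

a: []~p is F, []p is F. ✗
b: []~p is T, []p is T. ✓
c: []~p is F, []p is F. ✗
d: []~p is F, []p is F. ✗
e: []~p is F, []p is F. ✗
f: []~p is F, []p is T. ✓
g: []~p is F, []p is T. ✓

{b, f, g}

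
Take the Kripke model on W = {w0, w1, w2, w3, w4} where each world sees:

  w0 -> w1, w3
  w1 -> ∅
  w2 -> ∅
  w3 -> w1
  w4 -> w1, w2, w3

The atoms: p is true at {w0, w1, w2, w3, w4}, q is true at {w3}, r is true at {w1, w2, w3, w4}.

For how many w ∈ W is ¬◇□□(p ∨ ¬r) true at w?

2

w0: ◇□□(p ∨ ¬r) is T. ✗
w1: ◇□□(p ∨ ¬r) is F. ✓
w2: ◇□□(p ∨ ¬r) is F. ✓
w3: ◇□□(p ∨ ¬r) is T. ✗
w4: ◇□□(p ∨ ¬r) is T. ✗
Satisfying worlds: {w1, w2}.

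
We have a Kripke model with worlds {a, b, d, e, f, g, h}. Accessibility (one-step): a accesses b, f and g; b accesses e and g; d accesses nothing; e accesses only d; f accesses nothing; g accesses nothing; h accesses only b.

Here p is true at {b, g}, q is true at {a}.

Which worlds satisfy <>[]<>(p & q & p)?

{a, b, e}

a: successors {b, f, g}; []<>(p & q & p) there: b:F, f:T, g:T. ✓
b: successors {e, g}; []<>(p & q & p) there: e:F, g:T. ✓
d: no successors, so <>[]<>(p & q & p) fails. ✗
e: successors {d}; []<>(p & q & p) there: d:T. ✓
f: no successors, so <>[]<>(p & q & p) fails. ✗
g: no successors, so <>[]<>(p & q & p) fails. ✗
h: successors {b}; []<>(p & q & p) there: b:F. ✗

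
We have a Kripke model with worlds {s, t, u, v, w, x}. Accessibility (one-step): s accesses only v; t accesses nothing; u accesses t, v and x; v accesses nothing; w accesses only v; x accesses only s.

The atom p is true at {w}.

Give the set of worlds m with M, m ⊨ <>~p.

s: successors {v}; ~p there: v:T. ✓
t: no successors, so <>~p fails. ✗
u: successors {t, v, x}; ~p there: t:T, v:T, x:T. ✓
v: no successors, so <>~p fails. ✗
w: successors {v}; ~p there: v:T. ✓
x: successors {s}; ~p there: s:T. ✓

{s, u, w, x}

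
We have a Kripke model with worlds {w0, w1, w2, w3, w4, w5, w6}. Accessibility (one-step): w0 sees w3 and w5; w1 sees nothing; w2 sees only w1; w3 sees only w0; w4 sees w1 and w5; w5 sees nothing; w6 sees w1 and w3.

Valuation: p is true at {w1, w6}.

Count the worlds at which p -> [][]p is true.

6

w0: p is F, [][]p is F. ✓
w1: p is T, [][]p is T. ✓
w2: p is F, [][]p is T. ✓
w3: p is F, [][]p is F. ✓
w4: p is F, [][]p is T. ✓
w5: p is F, [][]p is T. ✓
w6: p is T, [][]p is F. ✗
Satisfying worlds: {w0, w1, w2, w3, w4, w5}.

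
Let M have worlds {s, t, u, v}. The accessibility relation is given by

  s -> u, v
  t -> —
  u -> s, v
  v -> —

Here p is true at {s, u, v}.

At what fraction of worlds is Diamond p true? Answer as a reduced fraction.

s: successors {u, v}; p there: u:T, v:T. ✓
t: no successors, so Diamond p fails. ✗
u: successors {s, v}; p there: s:T, v:T. ✓
v: no successors, so Diamond p fails. ✗
That's 2 of 4 worlds, so 2/4 = 1/2.

1/2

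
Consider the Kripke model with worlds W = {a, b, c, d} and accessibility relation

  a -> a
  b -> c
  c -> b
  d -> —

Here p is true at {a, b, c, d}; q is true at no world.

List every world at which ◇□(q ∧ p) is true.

∅

a: successors {a}; □(q ∧ p) there: a:F. ✗
b: successors {c}; □(q ∧ p) there: c:F. ✗
c: successors {b}; □(q ∧ p) there: b:F. ✗
d: no successors, so ◇□(q ∧ p) fails. ✗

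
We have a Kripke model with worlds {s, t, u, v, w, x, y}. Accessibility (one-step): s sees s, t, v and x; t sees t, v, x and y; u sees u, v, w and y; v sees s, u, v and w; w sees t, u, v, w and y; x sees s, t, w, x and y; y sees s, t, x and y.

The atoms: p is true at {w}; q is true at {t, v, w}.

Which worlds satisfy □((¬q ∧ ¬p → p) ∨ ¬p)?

{s, t, u, v, w, x, y}

s: successors {s, t, v, x}; (¬q ∧ ¬p → p) ∨ ¬p there: s:T, t:T, v:T, x:T. ✓
t: successors {t, v, x, y}; (¬q ∧ ¬p → p) ∨ ¬p there: t:T, v:T, x:T, y:T. ✓
u: successors {u, v, w, y}; (¬q ∧ ¬p → p) ∨ ¬p there: u:T, v:T, w:T, y:T. ✓
v: successors {s, u, v, w}; (¬q ∧ ¬p → p) ∨ ¬p there: s:T, u:T, v:T, w:T. ✓
w: successors {t, u, v, w, y}; (¬q ∧ ¬p → p) ∨ ¬p there: t:T, u:T, v:T, w:T, y:T. ✓
x: successors {s, t, w, x, y}; (¬q ∧ ¬p → p) ∨ ¬p there: s:T, t:T, w:T, x:T, y:T. ✓
y: successors {s, t, x, y}; (¬q ∧ ¬p → p) ∨ ¬p there: s:T, t:T, x:T, y:T. ✓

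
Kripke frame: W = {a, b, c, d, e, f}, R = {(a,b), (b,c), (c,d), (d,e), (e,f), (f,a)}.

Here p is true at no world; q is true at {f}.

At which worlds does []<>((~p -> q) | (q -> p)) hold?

a: successors {b}; <>((~p -> q) | (q -> p)) there: b:T. ✓
b: successors {c}; <>((~p -> q) | (q -> p)) there: c:T. ✓
c: successors {d}; <>((~p -> q) | (q -> p)) there: d:T. ✓
d: successors {e}; <>((~p -> q) | (q -> p)) there: e:T. ✓
e: successors {f}; <>((~p -> q) | (q -> p)) there: f:T. ✓
f: successors {a}; <>((~p -> q) | (q -> p)) there: a:T. ✓

{a, b, c, d, e, f}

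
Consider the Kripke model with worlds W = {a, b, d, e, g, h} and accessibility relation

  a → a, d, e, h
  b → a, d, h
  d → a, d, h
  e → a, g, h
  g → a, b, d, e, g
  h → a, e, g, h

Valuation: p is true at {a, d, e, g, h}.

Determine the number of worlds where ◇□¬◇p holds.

0

a: successors {a, d, e, h}; □¬◇p there: a:F, d:F, e:F, h:F. ✗
b: successors {a, d, h}; □¬◇p there: a:F, d:F, h:F. ✗
d: successors {a, d, h}; □¬◇p there: a:F, d:F, h:F. ✗
e: successors {a, g, h}; □¬◇p there: a:F, g:F, h:F. ✗
g: successors {a, b, d, e, g}; □¬◇p there: a:F, b:F, d:F, e:F, g:F. ✗
h: successors {a, e, g, h}; □¬◇p there: a:F, e:F, g:F, h:F. ✗
Satisfying worlds: ∅.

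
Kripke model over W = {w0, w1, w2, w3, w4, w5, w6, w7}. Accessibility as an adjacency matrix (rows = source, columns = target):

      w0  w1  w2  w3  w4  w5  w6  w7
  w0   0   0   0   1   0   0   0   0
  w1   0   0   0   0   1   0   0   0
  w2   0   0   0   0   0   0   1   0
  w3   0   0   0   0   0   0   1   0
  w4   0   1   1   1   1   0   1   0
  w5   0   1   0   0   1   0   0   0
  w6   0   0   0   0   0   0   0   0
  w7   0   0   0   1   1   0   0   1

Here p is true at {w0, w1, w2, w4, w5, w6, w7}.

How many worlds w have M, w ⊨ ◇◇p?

w0: successors {w3}; ◇p there: w3:T. ✓
w1: successors {w4}; ◇p there: w4:T. ✓
w2: successors {w6}; ◇p there: w6:F. ✗
w3: successors {w6}; ◇p there: w6:F. ✗
w4: successors {w1, w2, w3, w4, w6}; ◇p there: w1:T, w2:T, w3:T, w4:T, w6:F. ✓
w5: successors {w1, w4}; ◇p there: w1:T, w4:T. ✓
w6: no successors, so ◇◇p fails. ✗
w7: successors {w3, w4, w7}; ◇p there: w3:T, w4:T, w7:T. ✓
Satisfying worlds: {w0, w1, w4, w5, w7}.

5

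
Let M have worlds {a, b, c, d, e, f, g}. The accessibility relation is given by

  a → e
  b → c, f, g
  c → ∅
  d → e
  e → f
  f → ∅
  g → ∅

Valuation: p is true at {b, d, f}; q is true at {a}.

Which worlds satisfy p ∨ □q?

{b, c, d, f, g}

a: p is F, □q is F. ✗
b: p is T, □q is F. ✓
c: p is F, □q is T. ✓
d: p is T, □q is F. ✓
e: p is F, □q is F. ✗
f: p is T, □q is T. ✓
g: p is F, □q is T. ✓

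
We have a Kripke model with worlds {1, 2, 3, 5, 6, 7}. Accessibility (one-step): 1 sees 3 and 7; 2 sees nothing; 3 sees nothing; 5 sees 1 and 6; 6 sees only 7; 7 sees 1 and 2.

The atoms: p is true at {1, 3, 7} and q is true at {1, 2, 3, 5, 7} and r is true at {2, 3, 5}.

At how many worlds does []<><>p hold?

4

1: successors {3, 7}; <><>p there: 3:F, 7:T. ✗
2: no successors, so []<><>p holds vacuously. ✓
3: no successors, so []<><>p holds vacuously. ✓
5: successors {1, 6}; <><>p there: 1:T, 6:T. ✓
6: successors {7}; <><>p there: 7:T. ✓
7: successors {1, 2}; <><>p there: 1:T, 2:F. ✗
Satisfying worlds: {2, 3, 5, 6}.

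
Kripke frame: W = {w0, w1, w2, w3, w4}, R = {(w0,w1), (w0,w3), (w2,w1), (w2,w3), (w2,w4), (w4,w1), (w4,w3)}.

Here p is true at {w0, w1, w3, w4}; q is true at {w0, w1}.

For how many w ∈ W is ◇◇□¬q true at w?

1

w0: successors {w1, w3}; ◇□¬q there: w1:F, w3:F. ✗
w1: no successors, so ◇◇□¬q fails. ✗
w2: successors {w1, w3, w4}; ◇□¬q there: w1:F, w3:F, w4:T. ✓
w3: no successors, so ◇◇□¬q fails. ✗
w4: successors {w1, w3}; ◇□¬q there: w1:F, w3:F. ✗
Satisfying worlds: {w2}.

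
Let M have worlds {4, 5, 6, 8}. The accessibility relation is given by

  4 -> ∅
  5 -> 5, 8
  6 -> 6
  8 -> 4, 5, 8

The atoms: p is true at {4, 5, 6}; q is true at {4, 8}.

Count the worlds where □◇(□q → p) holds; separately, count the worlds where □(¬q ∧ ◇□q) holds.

For □◇(□q → p):
4: no successors, so □◇(□q → p) holds vacuously. ✓
5: successors {5, 8}; ◇(□q → p) there: 5:T, 8:T. ✓
6: successors {6}; ◇(□q → p) there: 6:T. ✓
8: successors {4, 5, 8}; ◇(□q → p) there: 4:F, 5:T, 8:T. ✗
— 3 worlds.
For □(¬q ∧ ◇□q):
4: no successors, so □(¬q ∧ ◇□q) holds vacuously. ✓
5: successors {5, 8}; ¬q ∧ ◇□q there: 5:F, 8:F. ✗
6: successors {6}; ¬q ∧ ◇□q there: 6:F. ✗
8: successors {4, 5, 8}; ¬q ∧ ◇□q there: 4:F, 5:F, 8:F. ✗
— 1 world.

3 and 1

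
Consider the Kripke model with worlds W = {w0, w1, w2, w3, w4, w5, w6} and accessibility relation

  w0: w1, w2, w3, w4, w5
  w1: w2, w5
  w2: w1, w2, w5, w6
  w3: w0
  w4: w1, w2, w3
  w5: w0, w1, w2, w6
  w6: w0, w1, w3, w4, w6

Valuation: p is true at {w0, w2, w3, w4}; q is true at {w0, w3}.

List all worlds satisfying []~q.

{w1, w2}

w0: successors {w1, w2, w3, w4, w5}; ~q there: w1:T, w2:T, w3:F, w4:T, w5:T. ✗
w1: successors {w2, w5}; ~q there: w2:T, w5:T. ✓
w2: successors {w1, w2, w5, w6}; ~q there: w1:T, w2:T, w5:T, w6:T. ✓
w3: successors {w0}; ~q there: w0:F. ✗
w4: successors {w1, w2, w3}; ~q there: w1:T, w2:T, w3:F. ✗
w5: successors {w0, w1, w2, w6}; ~q there: w0:F, w1:T, w2:T, w6:T. ✗
w6: successors {w0, w1, w3, w4, w6}; ~q there: w0:F, w1:T, w3:F, w4:T, w6:T. ✗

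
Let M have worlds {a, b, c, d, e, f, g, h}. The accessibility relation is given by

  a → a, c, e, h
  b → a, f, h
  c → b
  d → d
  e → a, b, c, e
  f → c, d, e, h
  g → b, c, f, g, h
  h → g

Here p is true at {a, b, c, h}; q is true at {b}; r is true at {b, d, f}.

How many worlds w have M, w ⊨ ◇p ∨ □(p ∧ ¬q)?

a: ◇p is T, □(p ∧ ¬q) is F. ✓
b: ◇p is T, □(p ∧ ¬q) is F. ✓
c: ◇p is T, □(p ∧ ¬q) is F. ✓
d: ◇p is F, □(p ∧ ¬q) is F. ✗
e: ◇p is T, □(p ∧ ¬q) is F. ✓
f: ◇p is T, □(p ∧ ¬q) is F. ✓
g: ◇p is T, □(p ∧ ¬q) is F. ✓
h: ◇p is F, □(p ∧ ¬q) is F. ✗
Satisfying worlds: {a, b, c, e, f, g}.

6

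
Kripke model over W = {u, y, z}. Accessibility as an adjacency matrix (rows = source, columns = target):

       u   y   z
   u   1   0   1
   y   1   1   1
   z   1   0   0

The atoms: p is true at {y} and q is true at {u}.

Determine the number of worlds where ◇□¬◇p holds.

3

u: successors {u, z}; □¬◇p there: u:T, z:T. ✓
y: successors {u, y, z}; □¬◇p there: u:T, y:F, z:T. ✓
z: successors {u}; □¬◇p there: u:T. ✓
Satisfying worlds: {u, y, z}.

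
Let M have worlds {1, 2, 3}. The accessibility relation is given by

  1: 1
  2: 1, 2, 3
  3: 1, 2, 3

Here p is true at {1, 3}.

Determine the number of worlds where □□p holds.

1: successors {1}; □p there: 1:T. ✓
2: successors {1, 2, 3}; □p there: 1:T, 2:F, 3:F. ✗
3: successors {1, 2, 3}; □p there: 1:T, 2:F, 3:F. ✗
Satisfying worlds: {1}.

1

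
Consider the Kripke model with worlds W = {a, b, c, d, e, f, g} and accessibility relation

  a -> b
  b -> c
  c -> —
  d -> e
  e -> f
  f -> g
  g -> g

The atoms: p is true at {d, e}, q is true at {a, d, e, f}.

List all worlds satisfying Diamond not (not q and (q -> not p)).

{d, e}

a: successors {b}; not (not q and (q -> not p)) there: b:F. ✗
b: successors {c}; not (not q and (q -> not p)) there: c:F. ✗
c: no successors, so Diamond not (not q and (q -> not p)) fails. ✗
d: successors {e}; not (not q and (q -> not p)) there: e:T. ✓
e: successors {f}; not (not q and (q -> not p)) there: f:T. ✓
f: successors {g}; not (not q and (q -> not p)) there: g:F. ✗
g: successors {g}; not (not q and (q -> not p)) there: g:F. ✗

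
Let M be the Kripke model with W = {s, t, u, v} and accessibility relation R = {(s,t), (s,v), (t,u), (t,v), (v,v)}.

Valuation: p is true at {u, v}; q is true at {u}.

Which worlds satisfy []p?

{t, u, v}

s: successors {t, v}; p there: t:F, v:T. ✗
t: successors {u, v}; p there: u:T, v:T. ✓
u: no successors, so []p holds vacuously. ✓
v: successors {v}; p there: v:T. ✓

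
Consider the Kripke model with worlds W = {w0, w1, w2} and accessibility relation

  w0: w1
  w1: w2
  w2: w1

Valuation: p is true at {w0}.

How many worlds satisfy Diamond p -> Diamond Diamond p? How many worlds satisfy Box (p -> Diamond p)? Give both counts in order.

3 and 3

For Diamond p -> Diamond Diamond p:
w0: Diamond p is F, Diamond Diamond p is F. ✓
w1: Diamond p is F, Diamond Diamond p is F. ✓
w2: Diamond p is F, Diamond Diamond p is F. ✓
— 3 worlds.
For Box (p -> Diamond p):
w0: successors {w1}; p -> Diamond p there: w1:T. ✓
w1: successors {w2}; p -> Diamond p there: w2:T. ✓
w2: successors {w1}; p -> Diamond p there: w1:T. ✓
— 3 worlds.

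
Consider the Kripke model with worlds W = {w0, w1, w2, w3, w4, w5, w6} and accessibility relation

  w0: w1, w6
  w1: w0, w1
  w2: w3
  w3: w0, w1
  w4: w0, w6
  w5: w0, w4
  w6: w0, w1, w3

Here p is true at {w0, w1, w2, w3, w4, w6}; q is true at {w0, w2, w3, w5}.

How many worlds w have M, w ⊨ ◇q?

6

w0: successors {w1, w6}; q there: w1:F, w6:F. ✗
w1: successors {w0, w1}; q there: w0:T, w1:F. ✓
w2: successors {w3}; q there: w3:T. ✓
w3: successors {w0, w1}; q there: w0:T, w1:F. ✓
w4: successors {w0, w6}; q there: w0:T, w6:F. ✓
w5: successors {w0, w4}; q there: w0:T, w4:F. ✓
w6: successors {w0, w1, w3}; q there: w0:T, w1:F, w3:T. ✓
Satisfying worlds: {w1, w2, w3, w4, w5, w6}.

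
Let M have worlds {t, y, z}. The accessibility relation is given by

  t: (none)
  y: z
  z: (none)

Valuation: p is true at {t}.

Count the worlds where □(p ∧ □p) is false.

t: no successors, so □(p ∧ □p) holds vacuously. ✓
y: successors {z}; p ∧ □p there: z:F. ✗
z: no successors, so □(p ∧ □p) holds vacuously. ✓
Satisfying worlds: {t, z}.
So □(p ∧ □p) fails at the other 1 world.

1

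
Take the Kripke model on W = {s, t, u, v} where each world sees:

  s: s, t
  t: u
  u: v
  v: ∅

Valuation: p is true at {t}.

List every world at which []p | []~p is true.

{t, u, v}

s: []p is F, []~p is F. ✗
t: []p is F, []~p is T. ✓
u: []p is F, []~p is T. ✓
v: []p is T, []~p is T. ✓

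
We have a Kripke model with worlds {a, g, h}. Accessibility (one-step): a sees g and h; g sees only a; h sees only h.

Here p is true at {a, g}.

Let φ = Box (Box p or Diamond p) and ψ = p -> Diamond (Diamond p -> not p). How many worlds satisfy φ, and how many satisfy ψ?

For Box (Box p or Diamond p):
a: successors {g, h}; Box p or Diamond p there: g:T, h:F. ✗
g: successors {a}; Box p or Diamond p there: a:T. ✓
h: successors {h}; Box p or Diamond p there: h:F. ✗
— 1 world.
For p -> Diamond (Diamond p -> not p):
a: p is T, Diamond (Diamond p -> not p) is T. ✓
g: p is T, Diamond (Diamond p -> not p) is F. ✗
h: p is F, Diamond (Diamond p -> not p) is T. ✓
— 2 worlds.

1 and 2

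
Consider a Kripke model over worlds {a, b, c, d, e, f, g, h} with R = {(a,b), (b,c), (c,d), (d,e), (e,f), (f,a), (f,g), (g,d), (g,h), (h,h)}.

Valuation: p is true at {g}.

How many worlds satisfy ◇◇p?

a: successors {b}; ◇p there: b:F. ✗
b: successors {c}; ◇p there: c:F. ✗
c: successors {d}; ◇p there: d:F. ✗
d: successors {e}; ◇p there: e:F. ✗
e: successors {f}; ◇p there: f:T. ✓
f: successors {a, g}; ◇p there: a:F, g:F. ✗
g: successors {d, h}; ◇p there: d:F, h:F. ✗
h: successors {h}; ◇p there: h:F. ✗
Satisfying worlds: {e}.

1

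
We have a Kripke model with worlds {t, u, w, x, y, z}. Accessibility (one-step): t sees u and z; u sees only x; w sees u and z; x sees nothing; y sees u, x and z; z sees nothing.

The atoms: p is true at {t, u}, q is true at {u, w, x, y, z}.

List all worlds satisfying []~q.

t: successors {u, z}; ~q there: u:F, z:F. ✗
u: successors {x}; ~q there: x:F. ✗
w: successors {u, z}; ~q there: u:F, z:F. ✗
x: no successors, so []~q holds vacuously. ✓
y: successors {u, x, z}; ~q there: u:F, x:F, z:F. ✗
z: no successors, so []~q holds vacuously. ✓

{x, z}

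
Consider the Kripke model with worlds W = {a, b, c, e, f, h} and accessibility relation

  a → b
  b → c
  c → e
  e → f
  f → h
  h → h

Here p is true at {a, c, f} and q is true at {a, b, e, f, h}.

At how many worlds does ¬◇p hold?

a: ◇p is F. ✓
b: ◇p is T. ✗
c: ◇p is F. ✓
e: ◇p is T. ✗
f: ◇p is F. ✓
h: ◇p is F. ✓
Satisfying worlds: {a, c, f, h}.

4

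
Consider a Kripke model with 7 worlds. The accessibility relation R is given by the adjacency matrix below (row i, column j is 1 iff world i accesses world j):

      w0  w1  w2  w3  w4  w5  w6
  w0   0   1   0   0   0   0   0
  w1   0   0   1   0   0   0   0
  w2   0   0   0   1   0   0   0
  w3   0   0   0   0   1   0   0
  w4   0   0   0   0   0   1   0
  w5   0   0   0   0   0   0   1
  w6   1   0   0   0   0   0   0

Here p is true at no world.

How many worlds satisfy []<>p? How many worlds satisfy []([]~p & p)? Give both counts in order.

For []<>p:
w0: successors {w1}; <>p there: w1:F. ✗
w1: successors {w2}; <>p there: w2:F. ✗
w2: successors {w3}; <>p there: w3:F. ✗
w3: successors {w4}; <>p there: w4:F. ✗
w4: successors {w5}; <>p there: w5:F. ✗
w5: successors {w6}; <>p there: w6:F. ✗
w6: successors {w0}; <>p there: w0:F. ✗
— 0 worlds.
For []([]~p & p):
w0: successors {w1}; []~p & p there: w1:F. ✗
w1: successors {w2}; []~p & p there: w2:F. ✗
w2: successors {w3}; []~p & p there: w3:F. ✗
w3: successors {w4}; []~p & p there: w4:F. ✗
w4: successors {w5}; []~p & p there: w5:F. ✗
w5: successors {w6}; []~p & p there: w6:F. ✗
w6: successors {w0}; []~p & p there: w0:F. ✗
— 0 worlds.

0 and 0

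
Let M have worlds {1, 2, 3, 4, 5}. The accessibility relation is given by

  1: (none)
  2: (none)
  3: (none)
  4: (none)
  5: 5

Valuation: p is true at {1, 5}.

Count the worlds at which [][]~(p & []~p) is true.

5

1: no successors, so [][]~(p & []~p) holds vacuously. ✓
2: no successors, so [][]~(p & []~p) holds vacuously. ✓
3: no successors, so [][]~(p & []~p) holds vacuously. ✓
4: no successors, so [][]~(p & []~p) holds vacuously. ✓
5: successors {5}; []~(p & []~p) there: 5:T. ✓
Satisfying worlds: {1, 2, 3, 4, 5}.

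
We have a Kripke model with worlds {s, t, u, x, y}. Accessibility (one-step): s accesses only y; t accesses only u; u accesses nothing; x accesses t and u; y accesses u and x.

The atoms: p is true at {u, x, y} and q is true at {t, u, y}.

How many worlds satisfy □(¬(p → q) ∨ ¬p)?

s: successors {y}; ¬(p → q) ∨ ¬p there: y:F. ✗
t: successors {u}; ¬(p → q) ∨ ¬p there: u:F. ✗
u: no successors, so □(¬(p → q) ∨ ¬p) holds vacuously. ✓
x: successors {t, u}; ¬(p → q) ∨ ¬p there: t:T, u:F. ✗
y: successors {u, x}; ¬(p → q) ∨ ¬p there: u:F, x:T. ✗
Satisfying worlds: {u}.

1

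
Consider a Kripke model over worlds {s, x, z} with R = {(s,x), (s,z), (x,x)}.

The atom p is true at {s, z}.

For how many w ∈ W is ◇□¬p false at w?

1

s: successors {x, z}; □¬p there: x:T, z:T. ✓
x: successors {x}; □¬p there: x:T. ✓
z: no successors, so ◇□¬p fails. ✗
Satisfying worlds: {s, x}.
So ◇□¬p fails at the other 1 world.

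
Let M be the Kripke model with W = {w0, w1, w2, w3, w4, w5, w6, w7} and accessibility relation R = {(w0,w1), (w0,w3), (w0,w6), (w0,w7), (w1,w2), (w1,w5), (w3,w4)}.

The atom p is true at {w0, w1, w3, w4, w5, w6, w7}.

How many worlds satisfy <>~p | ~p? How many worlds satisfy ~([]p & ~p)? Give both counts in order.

For <>~p | ~p:
w0: <>~p is F, ~p is F. ✗
w1: <>~p is T, ~p is F. ✓
w2: <>~p is F, ~p is T. ✓
w3: <>~p is F, ~p is F. ✗
w4: <>~p is F, ~p is F. ✗
w5: <>~p is F, ~p is F. ✗
w6: <>~p is F, ~p is F. ✗
w7: <>~p is F, ~p is F. ✗
— 2 worlds.
For ~([]p & ~p):
w0: []p & ~p is F. ✓
w1: []p & ~p is F. ✓
w2: []p & ~p is T. ✗
w3: []p & ~p is F. ✓
w4: []p & ~p is F. ✓
w5: []p & ~p is F. ✓
w6: []p & ~p is F. ✓
w7: []p & ~p is F. ✓
— 7 worlds.

2 and 7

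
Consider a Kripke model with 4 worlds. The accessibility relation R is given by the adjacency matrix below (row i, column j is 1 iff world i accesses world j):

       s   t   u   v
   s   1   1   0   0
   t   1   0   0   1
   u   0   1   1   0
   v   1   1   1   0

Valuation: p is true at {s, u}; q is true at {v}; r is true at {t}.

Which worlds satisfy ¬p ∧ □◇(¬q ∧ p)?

{t, v}

s: ¬p is F, □◇(¬q ∧ p) is T. ✗
t: ¬p is T, □◇(¬q ∧ p) is T. ✓
u: ¬p is F, □◇(¬q ∧ p) is T. ✗
v: ¬p is T, □◇(¬q ∧ p) is T. ✓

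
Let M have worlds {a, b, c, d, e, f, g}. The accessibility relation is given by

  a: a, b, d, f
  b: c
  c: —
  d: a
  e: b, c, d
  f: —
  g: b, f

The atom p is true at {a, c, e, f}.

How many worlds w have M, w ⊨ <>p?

a: successors {a, b, d, f}; p there: a:T, b:F, d:F, f:T. ✓
b: successors {c}; p there: c:T. ✓
c: no successors, so <>p fails. ✗
d: successors {a}; p there: a:T. ✓
e: successors {b, c, d}; p there: b:F, c:T, d:F. ✓
f: no successors, so <>p fails. ✗
g: successors {b, f}; p there: b:F, f:T. ✓
Satisfying worlds: {a, b, d, e, g}.

5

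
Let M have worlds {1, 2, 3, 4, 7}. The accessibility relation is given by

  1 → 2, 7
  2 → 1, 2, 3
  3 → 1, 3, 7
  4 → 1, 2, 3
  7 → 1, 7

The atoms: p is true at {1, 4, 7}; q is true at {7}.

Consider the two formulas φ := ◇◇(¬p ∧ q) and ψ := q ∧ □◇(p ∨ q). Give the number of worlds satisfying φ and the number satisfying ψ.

0 and 1

For ◇◇(¬p ∧ q):
1: successors {2, 7}; ◇(¬p ∧ q) there: 2:F, 7:F. ✗
2: successors {1, 2, 3}; ◇(¬p ∧ q) there: 1:F, 2:F, 3:F. ✗
3: successors {1, 3, 7}; ◇(¬p ∧ q) there: 1:F, 3:F, 7:F. ✗
4: successors {1, 2, 3}; ◇(¬p ∧ q) there: 1:F, 2:F, 3:F. ✗
7: successors {1, 7}; ◇(¬p ∧ q) there: 1:F, 7:F. ✗
— 0 worlds.
For q ∧ □◇(p ∨ q):
1: q is F, □◇(p ∨ q) is T. ✗
2: q is F, □◇(p ∨ q) is T. ✗
3: q is F, □◇(p ∨ q) is T. ✗
4: q is F, □◇(p ∨ q) is T. ✗
7: q is T, □◇(p ∨ q) is T. ✓
— 1 world.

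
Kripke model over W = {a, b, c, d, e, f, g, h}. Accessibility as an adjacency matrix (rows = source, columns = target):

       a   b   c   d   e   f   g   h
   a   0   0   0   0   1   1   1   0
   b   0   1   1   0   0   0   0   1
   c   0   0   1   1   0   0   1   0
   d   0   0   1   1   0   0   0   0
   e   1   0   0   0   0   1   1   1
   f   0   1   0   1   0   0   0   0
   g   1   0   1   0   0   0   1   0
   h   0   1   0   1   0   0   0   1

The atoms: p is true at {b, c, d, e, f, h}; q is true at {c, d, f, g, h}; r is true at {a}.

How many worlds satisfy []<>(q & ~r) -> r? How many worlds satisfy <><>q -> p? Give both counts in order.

For []<>(q & ~r) -> r:
a: []<>(q & ~r) is T, r is T. ✓
b: []<>(q & ~r) is T, r is F. ✗
c: []<>(q & ~r) is T, r is F. ✗
d: []<>(q & ~r) is T, r is F. ✗
e: []<>(q & ~r) is T, r is F. ✗
f: []<>(q & ~r) is T, r is F. ✗
g: []<>(q & ~r) is T, r is F. ✗
h: []<>(q & ~r) is T, r is F. ✗
— 1 world.
For <><>q -> p:
a: <><>q is T, p is F. ✗
b: <><>q is T, p is T. ✓
c: <><>q is T, p is T. ✓
d: <><>q is T, p is T. ✓
e: <><>q is T, p is T. ✓
f: <><>q is T, p is T. ✓
g: <><>q is T, p is F. ✗
h: <><>q is T, p is T. ✓
— 6 worlds.

1 and 6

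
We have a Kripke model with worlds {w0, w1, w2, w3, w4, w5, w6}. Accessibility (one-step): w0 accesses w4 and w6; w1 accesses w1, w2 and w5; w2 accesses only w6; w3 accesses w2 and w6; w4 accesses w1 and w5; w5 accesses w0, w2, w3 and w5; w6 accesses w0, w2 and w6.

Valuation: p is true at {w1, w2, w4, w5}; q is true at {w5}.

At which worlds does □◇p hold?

w0: successors {w4, w6}; ◇p there: w4:T, w6:T. ✓
w1: successors {w1, w2, w5}; ◇p there: w1:T, w2:F, w5:T. ✗
w2: successors {w6}; ◇p there: w6:T. ✓
w3: successors {w2, w6}; ◇p there: w2:F, w6:T. ✗
w4: successors {w1, w5}; ◇p there: w1:T, w5:T. ✓
w5: successors {w0, w2, w3, w5}; ◇p there: w0:T, w2:F, w3:T, w5:T. ✗
w6: successors {w0, w2, w6}; ◇p there: w0:T, w2:F, w6:T. ✗

{w0, w2, w4}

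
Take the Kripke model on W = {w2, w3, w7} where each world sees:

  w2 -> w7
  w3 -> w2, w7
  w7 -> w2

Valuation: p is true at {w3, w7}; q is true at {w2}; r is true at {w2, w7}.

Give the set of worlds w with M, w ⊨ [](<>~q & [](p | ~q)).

{w7}

w2: successors {w7}; <>~q & [](p | ~q) there: w7:F. ✗
w3: successors {w2, w7}; <>~q & [](p | ~q) there: w2:T, w7:F. ✗
w7: successors {w2}; <>~q & [](p | ~q) there: w2:T. ✓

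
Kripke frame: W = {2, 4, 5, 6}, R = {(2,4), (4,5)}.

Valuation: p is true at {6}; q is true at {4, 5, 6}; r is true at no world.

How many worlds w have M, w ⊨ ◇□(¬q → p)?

2: successors {4}; □(¬q → p) there: 4:T. ✓
4: successors {5}; □(¬q → p) there: 5:T. ✓
5: no successors, so ◇□(¬q → p) fails. ✗
6: no successors, so ◇□(¬q → p) fails. ✗
Satisfying worlds: {2, 4}.

2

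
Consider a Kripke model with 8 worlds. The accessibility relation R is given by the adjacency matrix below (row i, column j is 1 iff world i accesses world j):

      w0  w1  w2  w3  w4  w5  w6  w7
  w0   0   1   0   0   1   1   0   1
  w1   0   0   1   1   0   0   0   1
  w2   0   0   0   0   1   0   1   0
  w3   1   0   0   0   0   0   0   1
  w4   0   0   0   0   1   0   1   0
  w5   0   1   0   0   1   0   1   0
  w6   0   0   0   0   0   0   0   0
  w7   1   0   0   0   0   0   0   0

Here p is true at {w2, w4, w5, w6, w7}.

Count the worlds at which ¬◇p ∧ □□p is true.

w0: ¬◇p is F, □□p is F. ✗
w1: ¬◇p is F, □□p is F. ✗
w2: ¬◇p is F, □□p is T. ✗
w3: ¬◇p is F, □□p is F. ✗
w4: ¬◇p is F, □□p is T. ✗
w5: ¬◇p is F, □□p is F. ✗
w6: ¬◇p is T, □□p is T. ✓
w7: ¬◇p is T, □□p is F. ✗
Satisfying worlds: {w6}.

1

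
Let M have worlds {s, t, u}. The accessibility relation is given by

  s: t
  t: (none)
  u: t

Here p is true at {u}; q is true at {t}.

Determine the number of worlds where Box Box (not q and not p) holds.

3

s: successors {t}; Box (not q and not p) there: t:T. ✓
t: no successors, so Box Box (not q and not p) holds vacuously. ✓
u: successors {t}; Box (not q and not p) there: t:T. ✓
Satisfying worlds: {s, t, u}.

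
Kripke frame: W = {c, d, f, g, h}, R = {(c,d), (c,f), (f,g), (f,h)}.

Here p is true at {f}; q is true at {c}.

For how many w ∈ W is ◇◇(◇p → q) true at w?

c: successors {d, f}; ◇(◇p → q) there: d:F, f:T. ✓
d: no successors, so ◇◇(◇p → q) fails. ✗
f: successors {g, h}; ◇(◇p → q) there: g:F, h:F. ✗
g: no successors, so ◇◇(◇p → q) fails. ✗
h: no successors, so ◇◇(◇p → q) fails. ✗
Satisfying worlds: {c}.

1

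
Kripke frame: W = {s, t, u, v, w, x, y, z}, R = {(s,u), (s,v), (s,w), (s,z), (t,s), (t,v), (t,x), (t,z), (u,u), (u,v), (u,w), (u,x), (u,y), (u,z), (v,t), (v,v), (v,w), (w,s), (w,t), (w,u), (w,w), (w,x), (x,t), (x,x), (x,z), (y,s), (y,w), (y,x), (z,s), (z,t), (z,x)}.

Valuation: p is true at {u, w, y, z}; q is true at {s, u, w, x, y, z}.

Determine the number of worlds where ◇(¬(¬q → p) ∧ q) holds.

s: successors {u, v, w, z}; ¬(¬q → p) ∧ q there: u:F, v:F, w:F, z:F. ✗
t: successors {s, v, x, z}; ¬(¬q → p) ∧ q there: s:F, v:F, x:F, z:F. ✗
u: successors {u, v, w, x, y, z}; ¬(¬q → p) ∧ q there: u:F, v:F, w:F, x:F, y:F, z:F. ✗
v: successors {t, v, w}; ¬(¬q → p) ∧ q there: t:F, v:F, w:F. ✗
w: successors {s, t, u, w, x}; ¬(¬q → p) ∧ q there: s:F, t:F, u:F, w:F, x:F. ✗
x: successors {t, x, z}; ¬(¬q → p) ∧ q there: t:F, x:F, z:F. ✗
y: successors {s, w, x}; ¬(¬q → p) ∧ q there: s:F, w:F, x:F. ✗
z: successors {s, t, x}; ¬(¬q → p) ∧ q there: s:F, t:F, x:F. ✗
Satisfying worlds: ∅.

0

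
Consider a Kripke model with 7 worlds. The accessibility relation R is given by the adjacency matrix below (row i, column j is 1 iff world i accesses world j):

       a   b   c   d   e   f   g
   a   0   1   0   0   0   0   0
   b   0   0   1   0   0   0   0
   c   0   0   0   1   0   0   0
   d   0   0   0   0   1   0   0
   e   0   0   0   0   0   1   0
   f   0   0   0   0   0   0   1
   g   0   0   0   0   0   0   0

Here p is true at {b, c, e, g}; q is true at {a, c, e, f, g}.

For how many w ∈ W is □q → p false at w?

a: □q is F, p is F. ✓
b: □q is T, p is T. ✓
c: □q is F, p is T. ✓
d: □q is T, p is F. ✗
e: □q is T, p is T. ✓
f: □q is T, p is F. ✗
g: □q is T, p is T. ✓
Satisfying worlds: {a, b, c, e, g}.
So □q → p fails at the other 2 worlds.

2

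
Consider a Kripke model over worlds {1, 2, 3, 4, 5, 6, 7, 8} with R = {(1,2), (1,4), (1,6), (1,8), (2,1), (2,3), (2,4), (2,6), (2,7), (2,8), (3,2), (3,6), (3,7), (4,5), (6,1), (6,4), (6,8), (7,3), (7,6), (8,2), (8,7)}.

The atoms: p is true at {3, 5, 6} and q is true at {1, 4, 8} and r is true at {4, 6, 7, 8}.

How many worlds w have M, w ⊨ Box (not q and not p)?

1: successors {2, 4, 6, 8}; not q and not p there: 2:T, 4:F, 6:F, 8:F. ✗
2: successors {1, 3, 4, 6, 7, 8}; not q and not p there: 1:F, 3:F, 4:F, 6:F, 7:T, 8:F. ✗
3: successors {2, 6, 7}; not q and not p there: 2:T, 6:F, 7:T. ✗
4: successors {5}; not q and not p there: 5:F. ✗
5: no successors, so Box (not q and not p) holds vacuously. ✓
6: successors {1, 4, 8}; not q and not p there: 1:F, 4:F, 8:F. ✗
7: successors {3, 6}; not q and not p there: 3:F, 6:F. ✗
8: successors {2, 7}; not q and not p there: 2:T, 7:T. ✓
Satisfying worlds: {5, 8}.

2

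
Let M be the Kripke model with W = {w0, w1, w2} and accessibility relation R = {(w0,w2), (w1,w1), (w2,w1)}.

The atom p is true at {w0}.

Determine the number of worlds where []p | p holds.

1

w0: []p is F, p is T. ✓
w1: []p is F, p is F. ✗
w2: []p is F, p is F. ✗
Satisfying worlds: {w0}.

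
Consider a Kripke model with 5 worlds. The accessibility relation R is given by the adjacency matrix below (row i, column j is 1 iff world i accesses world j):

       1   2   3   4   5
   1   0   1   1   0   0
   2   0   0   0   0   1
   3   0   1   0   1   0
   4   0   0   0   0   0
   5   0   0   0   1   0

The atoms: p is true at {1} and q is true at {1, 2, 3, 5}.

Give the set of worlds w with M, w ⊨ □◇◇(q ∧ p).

{4}

1: successors {2, 3}; ◇◇(q ∧ p) there: 2:F, 3:F. ✗
2: successors {5}; ◇◇(q ∧ p) there: 5:F. ✗
3: successors {2, 4}; ◇◇(q ∧ p) there: 2:F, 4:F. ✗
4: no successors, so □◇◇(q ∧ p) holds vacuously. ✓
5: successors {4}; ◇◇(q ∧ p) there: 4:F. ✗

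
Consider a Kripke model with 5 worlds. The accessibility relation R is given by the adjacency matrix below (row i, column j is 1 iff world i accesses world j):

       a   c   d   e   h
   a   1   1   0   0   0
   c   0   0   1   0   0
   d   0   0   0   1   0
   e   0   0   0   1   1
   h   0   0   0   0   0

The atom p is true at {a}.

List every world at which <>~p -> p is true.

a: <>~p is T, p is T. ✓
c: <>~p is T, p is F. ✗
d: <>~p is T, p is F. ✗
e: <>~p is T, p is F. ✗
h: <>~p is F, p is F. ✓

{a, h}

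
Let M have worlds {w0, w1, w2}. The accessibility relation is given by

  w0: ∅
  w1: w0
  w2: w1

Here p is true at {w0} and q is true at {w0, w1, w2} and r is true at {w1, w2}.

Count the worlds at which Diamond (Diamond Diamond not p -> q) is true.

2

w0: no successors, so Diamond (Diamond Diamond not p -> q) fails. ✗
w1: successors {w0}; Diamond Diamond not p -> q there: w0:T. ✓
w2: successors {w1}; Diamond Diamond not p -> q there: w1:T. ✓
Satisfying worlds: {w1, w2}.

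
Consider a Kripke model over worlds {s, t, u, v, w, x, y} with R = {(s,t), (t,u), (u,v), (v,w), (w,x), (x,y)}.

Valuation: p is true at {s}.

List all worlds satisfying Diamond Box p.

s: successors {t}; Box p there: t:F. ✗
t: successors {u}; Box p there: u:F. ✗
u: successors {v}; Box p there: v:F. ✗
v: successors {w}; Box p there: w:F. ✗
w: successors {x}; Box p there: x:F. ✗
x: successors {y}; Box p there: y:T. ✓
y: no successors, so Diamond Box p fails. ✗

{x}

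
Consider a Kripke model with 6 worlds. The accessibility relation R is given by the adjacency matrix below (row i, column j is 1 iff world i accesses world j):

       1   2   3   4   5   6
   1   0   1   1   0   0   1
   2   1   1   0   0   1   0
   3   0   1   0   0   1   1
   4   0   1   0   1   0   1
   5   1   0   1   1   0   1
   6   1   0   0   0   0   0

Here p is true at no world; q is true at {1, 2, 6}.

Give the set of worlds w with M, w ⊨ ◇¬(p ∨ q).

1: successors {2, 3, 6}; ¬(p ∨ q) there: 2:F, 3:T, 6:F. ✓
2: successors {1, 2, 5}; ¬(p ∨ q) there: 1:F, 2:F, 5:T. ✓
3: successors {2, 5, 6}; ¬(p ∨ q) there: 2:F, 5:T, 6:F. ✓
4: successors {2, 4, 6}; ¬(p ∨ q) there: 2:F, 4:T, 6:F. ✓
5: successors {1, 3, 4, 6}; ¬(p ∨ q) there: 1:F, 3:T, 4:T, 6:F. ✓
6: successors {1}; ¬(p ∨ q) there: 1:F. ✗

{1, 2, 3, 4, 5}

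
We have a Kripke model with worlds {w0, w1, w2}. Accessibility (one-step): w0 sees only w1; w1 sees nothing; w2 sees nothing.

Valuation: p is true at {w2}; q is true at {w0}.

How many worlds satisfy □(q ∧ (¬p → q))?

2

w0: successors {w1}; q ∧ (¬p → q) there: w1:F. ✗
w1: no successors, so □(q ∧ (¬p → q)) holds vacuously. ✓
w2: no successors, so □(q ∧ (¬p → q)) holds vacuously. ✓
Satisfying worlds: {w1, w2}.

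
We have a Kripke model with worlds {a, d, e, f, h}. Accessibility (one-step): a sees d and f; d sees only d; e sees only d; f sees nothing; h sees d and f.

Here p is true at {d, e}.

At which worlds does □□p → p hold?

{d, e}

a: □□p is T, p is F. ✗
d: □□p is T, p is T. ✓
e: □□p is T, p is T. ✓
f: □□p is T, p is F. ✗
h: □□p is T, p is F. ✗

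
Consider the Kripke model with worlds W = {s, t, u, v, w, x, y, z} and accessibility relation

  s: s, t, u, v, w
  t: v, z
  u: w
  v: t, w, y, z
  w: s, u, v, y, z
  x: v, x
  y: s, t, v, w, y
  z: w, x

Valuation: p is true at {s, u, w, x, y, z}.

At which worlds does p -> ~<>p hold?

{t, v}

s: p is T, ~<>p is F. ✗
t: p is F, ~<>p is F. ✓
u: p is T, ~<>p is F. ✗
v: p is F, ~<>p is F. ✓
w: p is T, ~<>p is F. ✗
x: p is T, ~<>p is F. ✗
y: p is T, ~<>p is F. ✗
z: p is T, ~<>p is F. ✗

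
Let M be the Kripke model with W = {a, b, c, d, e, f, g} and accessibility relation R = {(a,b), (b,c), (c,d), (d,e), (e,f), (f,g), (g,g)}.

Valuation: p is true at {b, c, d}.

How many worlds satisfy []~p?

4

a: successors {b}; ~p there: b:F. ✗
b: successors {c}; ~p there: c:F. ✗
c: successors {d}; ~p there: d:F. ✗
d: successors {e}; ~p there: e:T. ✓
e: successors {f}; ~p there: f:T. ✓
f: successors {g}; ~p there: g:T. ✓
g: successors {g}; ~p there: g:T. ✓
Satisfying worlds: {d, e, f, g}.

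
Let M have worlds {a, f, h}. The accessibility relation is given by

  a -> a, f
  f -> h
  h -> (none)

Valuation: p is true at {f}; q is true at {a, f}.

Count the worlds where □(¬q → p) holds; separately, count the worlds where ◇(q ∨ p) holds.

2 and 1

For □(¬q → p):
a: successors {a, f}; ¬q → p there: a:T, f:T. ✓
f: successors {h}; ¬q → p there: h:F. ✗
h: no successors, so □(¬q → p) holds vacuously. ✓
— 2 worlds.
For ◇(q ∨ p):
a: successors {a, f}; q ∨ p there: a:T, f:T. ✓
f: successors {h}; q ∨ p there: h:F. ✗
h: no successors, so ◇(q ∨ p) fails. ✗
— 1 world.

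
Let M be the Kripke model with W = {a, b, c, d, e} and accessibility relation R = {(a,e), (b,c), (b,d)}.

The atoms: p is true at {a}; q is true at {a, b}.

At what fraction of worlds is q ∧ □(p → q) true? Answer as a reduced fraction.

2/5

a: q is T, □(p → q) is T. ✓
b: q is T, □(p → q) is T. ✓
c: q is F, □(p → q) is T. ✗
d: q is F, □(p → q) is T. ✗
e: q is F, □(p → q) is T. ✗
That's 2 of 5 worlds, so 2/5.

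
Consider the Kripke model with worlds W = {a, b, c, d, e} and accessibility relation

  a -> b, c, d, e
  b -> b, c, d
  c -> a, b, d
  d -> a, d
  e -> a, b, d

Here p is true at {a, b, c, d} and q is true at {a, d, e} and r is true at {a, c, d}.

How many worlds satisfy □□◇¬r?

0

a: successors {b, c, d, e}; □◇¬r there: b:F, c:F, d:F, e:F. ✗
b: successors {b, c, d}; □◇¬r there: b:F, c:F, d:F. ✗
c: successors {a, b, d}; □◇¬r there: a:F, b:F, d:F. ✗
d: successors {a, d}; □◇¬r there: a:F, d:F. ✗
e: successors {a, b, d}; □◇¬r there: a:F, b:F, d:F. ✗
Satisfying worlds: ∅.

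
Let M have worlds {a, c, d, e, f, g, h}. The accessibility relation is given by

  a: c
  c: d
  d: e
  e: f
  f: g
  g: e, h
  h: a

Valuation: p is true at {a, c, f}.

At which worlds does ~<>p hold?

{c, d, f, g}

a: <>p is T. ✗
c: <>p is F. ✓
d: <>p is F. ✓
e: <>p is T. ✗
f: <>p is F. ✓
g: <>p is F. ✓
h: <>p is T. ✗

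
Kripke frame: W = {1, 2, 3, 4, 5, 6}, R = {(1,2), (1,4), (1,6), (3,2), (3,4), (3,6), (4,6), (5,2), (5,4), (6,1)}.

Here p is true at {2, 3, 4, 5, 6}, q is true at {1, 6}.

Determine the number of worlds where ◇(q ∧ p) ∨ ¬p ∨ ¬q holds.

5

1: ◇(q ∧ p) is T, ¬p ∨ ¬q is T. ✓
2: ◇(q ∧ p) is F, ¬p ∨ ¬q is T. ✓
3: ◇(q ∧ p) is T, ¬p ∨ ¬q is T. ✓
4: ◇(q ∧ p) is T, ¬p ∨ ¬q is T. ✓
5: ◇(q ∧ p) is F, ¬p ∨ ¬q is T. ✓
6: ◇(q ∧ p) is F, ¬p ∨ ¬q is F. ✗
Satisfying worlds: {1, 2, 3, 4, 5}.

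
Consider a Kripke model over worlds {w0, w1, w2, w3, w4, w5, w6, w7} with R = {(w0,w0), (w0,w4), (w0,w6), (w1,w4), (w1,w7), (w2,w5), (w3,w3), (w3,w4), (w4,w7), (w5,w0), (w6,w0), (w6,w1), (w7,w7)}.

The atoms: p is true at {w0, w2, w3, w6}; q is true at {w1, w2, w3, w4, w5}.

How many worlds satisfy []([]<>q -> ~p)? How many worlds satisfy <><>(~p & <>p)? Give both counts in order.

For []([]<>q -> ~p):
w0: successors {w0, w4, w6}; []<>q -> ~p there: w0:T, w4:T, w6:F. ✗
w1: successors {w4, w7}; []<>q -> ~p there: w4:T, w7:T. ✓
w2: successors {w5}; []<>q -> ~p there: w5:T. ✓
w3: successors {w3, w4}; []<>q -> ~p there: w3:T, w4:T. ✓
w4: successors {w7}; []<>q -> ~p there: w7:T. ✓
w5: successors {w0}; []<>q -> ~p there: w0:T. ✓
w6: successors {w0, w1}; []<>q -> ~p there: w0:T, w1:T. ✓
w7: successors {w7}; []<>q -> ~p there: w7:T. ✓
— 7 worlds.
For <><>(~p & <>p):
w0: successors {w0, w4, w6}; <>(~p & <>p) there: w0:F, w4:F, w6:F. ✗
w1: successors {w4, w7}; <>(~p & <>p) there: w4:F, w7:F. ✗
w2: successors {w5}; <>(~p & <>p) there: w5:F. ✗
w3: successors {w3, w4}; <>(~p & <>p) there: w3:F, w4:F. ✗
w4: successors {w7}; <>(~p & <>p) there: w7:F. ✗
w5: successors {w0}; <>(~p & <>p) there: w0:F. ✗
w6: successors {w0, w1}; <>(~p & <>p) there: w0:F, w1:F. ✗
w7: successors {w7}; <>(~p & <>p) there: w7:F. ✗
— 0 worlds.

7 and 0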